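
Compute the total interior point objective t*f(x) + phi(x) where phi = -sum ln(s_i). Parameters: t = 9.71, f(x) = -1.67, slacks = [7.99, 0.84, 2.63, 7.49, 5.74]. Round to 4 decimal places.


Step 1: Compute log-barrier.
ln values: [2.0782, -0.1744, 0.967, 2.0136, 1.7475]
phi = -(2.0782 - 0.1744 + 0.967 + 2.0136 + 1.7475) = -6.6318
Step 2: Compute augmented objective.
t*f(x) = 9.71*-1.67 = -16.2157
Total = -16.2157 - 6.6318 = -22.8475


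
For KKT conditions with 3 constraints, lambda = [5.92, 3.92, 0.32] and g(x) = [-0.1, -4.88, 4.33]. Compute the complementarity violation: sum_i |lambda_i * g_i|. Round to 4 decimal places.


KKT complementary slackness check:
lambda_1 * g_1 = 5.92 * -0.1 = -0.592
lambda_2 * g_2 = 3.92 * -4.88 = -19.1296
lambda_3 * g_3 = 0.32 * 4.33 = 1.3856
Total violation = 0.592 + 19.1296 + 1.3856 = 21.1072


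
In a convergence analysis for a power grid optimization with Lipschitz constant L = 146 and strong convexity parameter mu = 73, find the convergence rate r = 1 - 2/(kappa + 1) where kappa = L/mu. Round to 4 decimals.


Step 1: Compute the condition number.
kappa = L/mu = 146/73 = 2.0
Step 2: Compute the convergence rate.
r = 1 - 2/(kappa + 1) = 1 - 2*mu/(L + mu) = (L - mu)/(L + mu) = 73/219 = 0.3333


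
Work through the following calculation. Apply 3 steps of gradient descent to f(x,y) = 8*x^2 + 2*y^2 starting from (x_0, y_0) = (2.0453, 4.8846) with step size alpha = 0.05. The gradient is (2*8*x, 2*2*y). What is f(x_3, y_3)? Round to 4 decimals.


Gradient descent on f(x,y) = 8*x^2 + 2*y^2.
Starting point: (2.0453, 4.8846), alpha = 0.05
Step 1: grad_x = 2*8*2.0453 = 32.7248, grad_y = 2*2*4.8846 = 19.5384
  x_1 = 2.0453 - 0.05*32.7248 = 0.4091
  y_1 = 4.8846 - 0.05*19.5384 = 3.9077
Step 2: grad_x = 2*8*0.4091 = 6.545, grad_y = 2*2*3.9077 = 15.6307
  x_2 = 0.4091 - 0.05*6.545 = 0.0818
  y_2 = 3.9077 - 0.05*15.6307 = 3.1261
Step 3: grad_x = 2*8*0.0818 = 1.309, grad_y = 2*2*3.1261 = 12.5046
  x_3 = 0.0818 - 0.05*1.309 = 0.0164
  y_3 = 3.1261 - 0.05*12.5046 = 2.5009
f(0.0164, 2.5009) = 8*0.0164^2 + 2*2.5009^2 = 12.5113


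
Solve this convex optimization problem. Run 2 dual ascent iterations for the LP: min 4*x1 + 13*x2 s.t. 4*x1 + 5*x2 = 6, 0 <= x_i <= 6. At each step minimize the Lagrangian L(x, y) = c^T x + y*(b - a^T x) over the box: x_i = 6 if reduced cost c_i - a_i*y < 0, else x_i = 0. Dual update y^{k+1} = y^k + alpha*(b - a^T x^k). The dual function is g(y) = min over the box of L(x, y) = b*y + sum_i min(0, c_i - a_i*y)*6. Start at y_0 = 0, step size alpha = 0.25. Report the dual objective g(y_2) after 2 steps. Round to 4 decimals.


Dual ascent for LP: min 4*x1 + 13*x2, 4*x1 + 5*x2 = 6, 0 <= x_i <= 6
Step 1: y^k = 0.0, reduced costs: (4.0, 13.0)
  x^k = (0.0, 0.0), subgradient = b - a^T x = 6.0
  y^{k+1} = 0.0 + 0.25*6.0 = 1.5
Step 2: y^k = 1.5, reduced costs: (-2.0, 5.5)
  x^k = (6.0, 0.0), subgradient = b - a^T x = -18.0
  y^{k+1} = 1.5 + 0.25*-18.0 = -3.0
Dual objective at y_2 = -3.0: reduced costs (16.0, 28.0), box minimizer x = (0.0, 0.0)
g(y_2) = b*y + (c1 - a1*y)*x1 + (c2 - a2*y)*x2 = 6*(-3.0) + 16.0*0.0 + 28.0*0.0 = -18.0 + 0.0 + 0.0 = -18.0


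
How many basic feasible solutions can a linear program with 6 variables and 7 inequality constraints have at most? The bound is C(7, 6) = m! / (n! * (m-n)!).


Each vertex corresponds to some choice of n active constraints out of m, so the number of vertices is at most C(m, n) = m! / (n!(m-n)!).
m = 7, n = 6
Numerator: 7 * 6 * 5 * 4 * 3 * 2
Denominator: 6! = 720
C(7, 6) = 7


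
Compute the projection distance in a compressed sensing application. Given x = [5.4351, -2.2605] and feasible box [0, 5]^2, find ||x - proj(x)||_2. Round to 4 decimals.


Project each component onto [0, 5].
clip(5.4351) = 5.0, clip(-2.2605) = 0.0
Projection = [5.0, 0.0]
Squared diffs: [0.1893, 5.1099]
Distance = sqrt(5.2992) = 2.302


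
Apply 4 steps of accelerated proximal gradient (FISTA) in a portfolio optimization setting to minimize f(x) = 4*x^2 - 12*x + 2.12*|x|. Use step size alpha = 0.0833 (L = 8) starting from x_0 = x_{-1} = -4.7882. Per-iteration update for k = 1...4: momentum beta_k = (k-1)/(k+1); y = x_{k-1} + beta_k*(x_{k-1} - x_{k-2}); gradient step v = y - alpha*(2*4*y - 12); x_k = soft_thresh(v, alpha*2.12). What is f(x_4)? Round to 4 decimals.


FISTA on f(x) = 4*x^2 - 12*x + 2.12*|x|
L = 8, alpha = 0.0833
Iteration 1: beta = 0.0, y = -4.7882 + 0.0*(-4.7882 + 4.7882) = -4.7882
  grad(y) = -50.3056, v = y - alpha*grad = -0.5977
  prox(v) = soft_thresh(-0.5977, 0.1766) = -0.4211
Iteration 2: beta = 0.3333, y = -0.4211 + 0.3333*(-0.4211 + 4.7882) = 1.0345
  grad(y) = -3.7237, v = y - alpha*grad = 1.3447
  prox(v) = soft_thresh(1.3447, 0.1766) = 1.1681
Iteration 3: beta = 0.5, y = 1.1681 + 0.5*(1.1681 + 0.4211) = 1.9628
  grad(y) = 3.7021, v = y - alpha*grad = 1.6544
  prox(v) = soft_thresh(1.6544, 0.1766) = 1.4778
Iteration 4: beta = 0.6, y = 1.4778 + 0.6*(1.4778 - 1.1681) = 1.6636
  grad(y) = 1.3086, v = y - alpha*grad = 1.5546
  prox(v) = soft_thresh(1.5546, 0.1766) = 1.378
f(x_4) = 4*1.378^2 - 12*1.378 + 2.12*|1.378| = -6.0191


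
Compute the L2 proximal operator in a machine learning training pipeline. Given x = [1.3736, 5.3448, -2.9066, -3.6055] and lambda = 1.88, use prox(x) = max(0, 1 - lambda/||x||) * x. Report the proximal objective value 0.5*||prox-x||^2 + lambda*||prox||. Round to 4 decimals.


Step 1: Compute ||x||.
||x|| = 7.2043
Step 2: Compute scaling factor.
scale = max(0, 1 - 1.88/7.2043) = 0.739
Step 3: prox(x) = [1.0152, 3.95, -2.1481, -2.6646]
||prox(x)|| = 5.3243
Step 4: Proximal objective.
0.5*||prox-x||^2 = 1.7672
lambda*||prox|| = 10.0097
Total = 11.7768


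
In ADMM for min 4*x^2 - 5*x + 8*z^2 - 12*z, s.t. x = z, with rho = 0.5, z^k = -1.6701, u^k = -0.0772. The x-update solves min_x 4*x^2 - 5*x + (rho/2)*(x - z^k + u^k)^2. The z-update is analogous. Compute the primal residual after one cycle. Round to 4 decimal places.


ADMM iteration with rho = 0.5, z^k = -1.6701, u^k = -0.0772
Step 1: x-update.
Minimize 4*x^2 - 5*x + (0.5/2)*(x + 1.6701 - 0.0772)^2
FOC: (2*4 + 0.5)*x = 5 + 0.5*(-1.6701 + 0.0772)
x^{k+1} = 0.4945
Step 2: z-update.
Minimize 8*z^2 - 12*z + (0.5/2)*(0.4945 - z - 0.0772)^2
FOC: (2*8 + 0.5)*z = 12 + 0.5*(0.4945 - 0.0772)
z^{k+1} = 0.7399
Step 3: u-update.
u^{k+1} = -0.0772 + 0.4945 - 0.7399 = -0.3226
Step 4: Primal residual = |0.4945 - 0.7399| = 0.2454


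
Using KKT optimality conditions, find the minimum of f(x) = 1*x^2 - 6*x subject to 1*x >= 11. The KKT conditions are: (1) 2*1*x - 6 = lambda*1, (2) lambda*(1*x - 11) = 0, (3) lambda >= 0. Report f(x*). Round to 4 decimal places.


Step 1: Try lambda = 0 (constraint inactive).
x_unc = 6/(2*1) = 3.0
Check: 1*3.0 = 3.0 < 11 -- violated!
Step 2: Constraint must be active: 1*x = 11
x* = 11/1 = 11.0
lambda = (2*1*11.0 - 6)/1 = 16.0
Step 3: Compute optimal value.
f(x*) = 1*11.0^2 - 6*11.0 = 55.0


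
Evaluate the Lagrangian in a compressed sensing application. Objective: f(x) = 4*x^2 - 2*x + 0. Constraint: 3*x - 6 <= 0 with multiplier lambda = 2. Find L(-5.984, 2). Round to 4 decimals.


Step 1: Evaluate f(x).
f(-5.984) = 4*(-5.984)^2 - 2*(-5.984) + 0 = 155.201
Step 2: Evaluate g(x).
g(-5.984) = 3*-5.984 - 6 = -23.952
Step 3: Compute Lagrangian.
L = 155.201 + 2*-23.952 = 107.297


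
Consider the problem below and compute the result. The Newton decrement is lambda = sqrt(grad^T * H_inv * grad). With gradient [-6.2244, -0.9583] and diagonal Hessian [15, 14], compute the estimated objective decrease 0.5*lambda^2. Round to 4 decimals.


Step 1: H is diagonal, so H^(-1) * g = [-0.415, -0.0685].
Step 2: g^T H^(-1) g = sum_i g_i^2 / H_ii
  = (-6.2244)^2/15 + (-0.9583)^2/14
  = 2.5829 + 0.0656 = 2.6485
Step 3: Objective decrease = 0.5 * g^T H^(-1) g = 1.3242


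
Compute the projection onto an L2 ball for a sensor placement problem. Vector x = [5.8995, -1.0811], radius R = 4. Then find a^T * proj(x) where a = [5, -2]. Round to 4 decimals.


Step 1: Compute ||x|| (intermediates to 6 decimals).
||x|| = sqrt(5.8995^2 + (-1.0811)^2) = 5.997739
Step 2: Project.
Since ||x|| > R, scale = R/||x|| = 4/5.997739 = 0.666918, proj(x) = scale * x
proj(x) = [3.934483, -0.721005]
Step 3: Dot product.
a^T * proj(x) = 5*3.934483 - 2*(-0.721005) = 21.1144


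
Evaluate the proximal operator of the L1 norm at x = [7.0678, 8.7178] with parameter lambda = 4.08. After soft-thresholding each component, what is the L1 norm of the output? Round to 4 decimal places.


Soft-thresholding with lambda = 4.08:
prox(7.0678) = sign(7.0678)*max(|7.0678| - 4.08, 0) = 2.9878
prox(8.7178) = sign(8.7178)*max(|8.7178| - 4.08, 0) = 4.6378
prox(x) = [2.9878, 4.6378]
||prox(x)||_1 = 2.9878 + 4.6378 = 7.6256


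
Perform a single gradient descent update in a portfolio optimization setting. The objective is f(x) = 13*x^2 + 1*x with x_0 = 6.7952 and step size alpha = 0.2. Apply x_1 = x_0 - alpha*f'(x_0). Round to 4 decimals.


We compute the gradient at x_0 and apply the update.
f'(x) = 26*x + 1
f'(6.7952) = 26*6.7952 + 1 = 177.6752
x_1 = 6.7952 - 0.2*177.6752 = -28.7398


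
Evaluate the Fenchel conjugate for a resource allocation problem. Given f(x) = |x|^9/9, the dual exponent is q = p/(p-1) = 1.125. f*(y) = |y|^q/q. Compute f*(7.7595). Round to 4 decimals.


The conjugate exponent q satisfies 1/p + 1/q = 1.
p = 9, so q = 9/(9 - 1) = 1.125
|y|^q = 7.7595^1.125 = 10.0245
f*(7.7595) = 10.0245 / 1.125 = 8.9107


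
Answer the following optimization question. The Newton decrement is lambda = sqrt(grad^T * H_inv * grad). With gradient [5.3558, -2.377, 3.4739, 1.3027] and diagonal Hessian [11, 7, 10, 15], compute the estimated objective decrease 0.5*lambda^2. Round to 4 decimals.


Step 1: H is diagonal, so H^(-1) * g = [0.4869, -0.3396, 0.3474, 0.0868].
Step 2: g^T H^(-1) g = sum_i g_i^2 / H_ii
  = (5.3558)^2/11 + (-2.377)^2/7 + (3.4739)^2/10 + (1.3027)^2/15
  = 2.6077 + 0.8072 + 1.2068 + 0.1131 = 4.7348
Step 3: Objective decrease = 0.5 * g^T H^(-1) g = 2.3674


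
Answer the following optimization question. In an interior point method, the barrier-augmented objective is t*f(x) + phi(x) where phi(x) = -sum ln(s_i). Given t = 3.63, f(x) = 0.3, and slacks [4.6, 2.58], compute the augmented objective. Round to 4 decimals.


Step 1: Compute log-barrier.
ln values: [1.5261, 0.9478]
phi = -(1.5261 + 0.9478) = -2.4738
Step 2: Compute augmented objective.
t*f(x) = 3.63*0.3 = 1.089
Total = 1.089 - 2.4738 = -1.3848


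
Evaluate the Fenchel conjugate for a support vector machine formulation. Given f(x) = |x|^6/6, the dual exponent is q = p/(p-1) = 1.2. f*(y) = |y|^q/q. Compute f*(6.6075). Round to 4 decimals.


The conjugate exponent q satisfies 1/p + 1/q = 1.
p = 6, so q = 6/(6 - 1) = 1.2
|y|^q = 6.6075^1.2 = 9.6393
f*(6.6075) = 9.6393 / 1.2 = 8.0327


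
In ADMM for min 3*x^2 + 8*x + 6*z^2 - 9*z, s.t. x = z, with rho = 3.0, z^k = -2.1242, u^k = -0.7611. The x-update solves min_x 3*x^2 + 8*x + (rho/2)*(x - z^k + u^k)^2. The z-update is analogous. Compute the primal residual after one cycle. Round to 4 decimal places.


ADMM iteration with rho = 3.0, z^k = -2.1242, u^k = -0.7611
Step 1: x-update.
Minimize 3*x^2 + 8*x + (3.0/2)*(x + 2.1242 - 0.7611)^2
FOC: (2*3 + 3.0)*x = -8 + 3.0*(-2.1242 + 0.7611)
x^{k+1} = -1.3433
Step 2: z-update.
Minimize 6*z^2 - 9*z + (3.0/2)*(-1.3433 - z - 0.7611)^2
FOC: (2*6 + 3.0)*z = 9 + 3.0*(-1.3433 - 0.7611)
z^{k+1} = 0.1791
Step 3: u-update.
u^{k+1} = -0.7611 - 1.3433 - 0.1791 = -2.2835
Step 4: Primal residual = |-1.3433 - 0.1791| = 1.5224


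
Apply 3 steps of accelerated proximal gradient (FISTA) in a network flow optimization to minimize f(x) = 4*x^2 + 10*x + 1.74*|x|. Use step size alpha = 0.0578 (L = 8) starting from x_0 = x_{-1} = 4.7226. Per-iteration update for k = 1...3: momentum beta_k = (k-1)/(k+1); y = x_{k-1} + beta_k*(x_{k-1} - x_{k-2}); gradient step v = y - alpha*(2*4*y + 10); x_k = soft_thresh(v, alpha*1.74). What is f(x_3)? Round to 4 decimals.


FISTA on f(x) = 4*x^2 + 10*x + 1.74*|x|
L = 8, alpha = 0.0578
Iteration 1: beta = 0.0, y = 4.7226 + 0.0*(4.7226 - 4.7226) = 4.7226
  grad(y) = 47.7808, v = y - alpha*grad = 1.9609
  prox(v) = soft_thresh(1.9609, 0.1006) = 1.8603
Iteration 2: beta = 0.3333, y = 1.8603 + 0.3333*(1.8603 - 4.7226) = 0.9062
  grad(y) = 17.2496, v = y - alpha*grad = -0.0908
  prox(v) = soft_thresh(-0.0908, 0.1006) = 0.0
Iteration 3: beta = 0.5, y = 0.0 + 0.5*(0.0 - 1.8603) = -0.9301
  grad(y) = 2.5588, v = y - alpha*grad = -1.078
  prox(v) = soft_thresh(-1.078, 0.1006) = -0.9775
f(x_3) = 4*(-0.9775)^2 + 10*(-0.9775) + 1.74*|-0.9775| = -4.2521


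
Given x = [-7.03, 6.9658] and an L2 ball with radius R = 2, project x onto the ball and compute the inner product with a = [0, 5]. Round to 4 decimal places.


Step 1: Compute ||x|| (intermediates to 6 decimals).
||x|| = sqrt((-7.03)^2 + 6.9658^2) = 9.896629
Step 2: Project.
Since ||x|| > R, scale = R/||x|| = 2/9.896629 = 0.202089, proj(x) = scale * x
proj(x) = [-1.420686, 1.407712]
Step 3: Dot product.
a^T * proj(x) = 0*(-1.420686) + 5*1.407712 = 7.0386


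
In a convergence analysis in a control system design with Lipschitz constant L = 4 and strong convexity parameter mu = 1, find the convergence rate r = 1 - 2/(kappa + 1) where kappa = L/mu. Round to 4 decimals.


Step 1: Compute the condition number.
kappa = L/mu = 4/1 = 4.0
Step 2: Compute the convergence rate.
r = 1 - 2/(kappa + 1) = 1 - 2*mu/(L + mu) = (L - mu)/(L + mu) = 3/5 = 0.6


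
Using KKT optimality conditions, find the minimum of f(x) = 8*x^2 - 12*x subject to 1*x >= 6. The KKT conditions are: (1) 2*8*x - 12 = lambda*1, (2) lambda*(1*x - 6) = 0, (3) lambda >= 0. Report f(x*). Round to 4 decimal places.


Step 1: Try lambda = 0 (constraint inactive).
x_unc = 12/(2*8) = 0.75
Check: 1*0.75 = 0.75 < 6 -- violated!
Step 2: Constraint must be active: 1*x = 6
x* = 6/1 = 6.0
lambda = (2*8*6.0 - 12)/1 = 84.0
Step 3: Compute optimal value.
f(x*) = 8*6.0^2 - 12*6.0 = 216.0


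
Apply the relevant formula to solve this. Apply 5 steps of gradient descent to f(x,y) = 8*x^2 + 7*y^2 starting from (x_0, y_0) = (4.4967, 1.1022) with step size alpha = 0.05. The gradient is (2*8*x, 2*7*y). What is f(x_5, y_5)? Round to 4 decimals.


Gradient descent on f(x,y) = 8*x^2 + 7*y^2.
Starting point: (4.4967, 1.1022), alpha = 0.05
Step 1: grad_x = 2*8*4.4967 = 71.9472, grad_y = 2*7*1.1022 = 15.4308
  x_1 = 4.4967 - 0.05*71.9472 = 0.8993
  y_1 = 1.1022 - 0.05*15.4308 = 0.3307
Step 2: grad_x = 2*8*0.8993 = 14.3894, grad_y = 2*7*0.3307 = 4.6292
  x_2 = 0.8993 - 0.05*14.3894 = 0.1799
  y_2 = 0.3307 - 0.05*4.6292 = 0.0992
Step 3: grad_x = 2*8*0.1799 = 2.8779, grad_y = 2*7*0.0992 = 1.3888
  x_3 = 0.1799 - 0.05*2.8779 = 0.036
  y_3 = 0.0992 - 0.05*1.3888 = 0.0298
Step 4: grad_x = 2*8*0.036 = 0.5756, grad_y = 2*7*0.0298 = 0.4166
  x_4 = 0.036 - 0.05*0.5756 = 0.0072
  y_4 = 0.0298 - 0.05*0.4166 = 0.0089
Step 5: grad_x = 2*8*0.0072 = 0.1151, grad_y = 2*7*0.0089 = 0.125
  x_5 = 0.0072 - 0.05*0.1151 = 0.0014
  y_5 = 0.0089 - 0.05*0.125 = 0.0027
f(0.0014, 0.0027) = 8*0.0014^2 + 7*0.0027^2 = 0.0001


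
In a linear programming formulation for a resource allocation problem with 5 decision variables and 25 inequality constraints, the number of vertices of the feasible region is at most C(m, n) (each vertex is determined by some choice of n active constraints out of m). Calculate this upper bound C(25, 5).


Each vertex corresponds to some choice of n active constraints out of m, so the number of vertices is at most C(m, n) = m! / (n!(m-n)!).
m = 25, n = 5
Numerator: 25 * 24 * 23 * 22 * 21
Denominator: 5! = 120
C(25, 5) = 53130


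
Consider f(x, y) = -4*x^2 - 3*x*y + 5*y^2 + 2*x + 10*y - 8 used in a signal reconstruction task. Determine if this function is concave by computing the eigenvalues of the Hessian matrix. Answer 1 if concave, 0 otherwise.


The Hessian of f(x,y) = -4*x^2 - 3*x*y + 5*y^2 + 2*x + 10*y - 8 is:
H = [[-8, -3], [-3, 10]]
Trace = -8 + 10 = 2
Determinant = -8*10 - (-3)^2 = -89
Discriminant = (2)^2 - 4*-89 = 360.0
Eigenvalues: lambda_1 = -8.4868, lambda_2 = 10.4868
The function is not concave.

0


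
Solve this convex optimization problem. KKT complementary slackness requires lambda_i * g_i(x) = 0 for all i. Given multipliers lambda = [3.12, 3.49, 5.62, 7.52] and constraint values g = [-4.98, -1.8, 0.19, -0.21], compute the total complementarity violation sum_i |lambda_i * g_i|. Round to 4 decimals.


KKT complementary slackness check:
lambda_1 * g_1 = 3.12 * -4.98 = -15.5376
lambda_2 * g_2 = 3.49 * -1.8 = -6.282
lambda_3 * g_3 = 5.62 * 0.19 = 1.0678
lambda_4 * g_4 = 7.52 * -0.21 = -1.5792
Total violation = 15.5376 + 6.282 + 1.0678 + 1.5792 = 24.4666


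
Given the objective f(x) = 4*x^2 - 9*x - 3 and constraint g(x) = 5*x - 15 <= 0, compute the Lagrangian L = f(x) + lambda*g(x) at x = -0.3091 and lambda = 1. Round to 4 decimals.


Step 1: Evaluate f(x).
f(-0.3091) = 4*(-0.3091)^2 - 9*(-0.3091) - 3 = 0.1641
Step 2: Evaluate g(x).
g(-0.3091) = 5*-0.3091 - 15 = -16.5455
Step 3: Compute Lagrangian.
L = 0.1641 + 1*-16.5455 = -16.3814


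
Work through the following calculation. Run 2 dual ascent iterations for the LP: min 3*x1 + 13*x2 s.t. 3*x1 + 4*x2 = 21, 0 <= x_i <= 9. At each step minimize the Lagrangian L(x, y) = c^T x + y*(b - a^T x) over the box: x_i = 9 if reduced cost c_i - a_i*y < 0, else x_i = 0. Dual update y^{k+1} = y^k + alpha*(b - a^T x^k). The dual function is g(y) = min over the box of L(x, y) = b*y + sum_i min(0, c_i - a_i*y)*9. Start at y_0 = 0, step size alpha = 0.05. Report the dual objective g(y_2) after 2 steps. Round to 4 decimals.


Dual ascent for LP: min 3*x1 + 13*x2, 3*x1 + 4*x2 = 21, 0 <= x_i <= 9
Step 1: y^k = 0.0, reduced costs: (3.0, 13.0)
  x^k = (0.0, 0.0), subgradient = b - a^T x = 21.0
  y^{k+1} = 0.0 + 0.05*21.0 = 1.05
Step 2: y^k = 1.05, reduced costs: (-0.15, 8.8)
  x^k = (9.0, 0.0), subgradient = b - a^T x = -6.0
  y^{k+1} = 1.05 + 0.05*-6.0 = 0.75
Dual objective at y_2 = 0.75: reduced costs (0.75, 10.0), box minimizer x = (0.0, 0.0)
g(y_2) = b*y + (c1 - a1*y)*x1 + (c2 - a2*y)*x2 = 21*0.75 + 0.75*0.0 + 10.0*0.0 = 15.75 + 0.0 + 0.0 = 15.75


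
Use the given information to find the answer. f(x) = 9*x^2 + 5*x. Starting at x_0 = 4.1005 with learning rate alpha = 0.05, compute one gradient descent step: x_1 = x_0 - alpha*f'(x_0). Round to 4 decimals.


We compute the gradient at x_0 and apply the update.
f'(x) = 18*x + 5
f'(4.1005) = 18*4.1005 + 5 = 78.809
x_1 = 4.1005 - 0.05*78.809 = 0.1601


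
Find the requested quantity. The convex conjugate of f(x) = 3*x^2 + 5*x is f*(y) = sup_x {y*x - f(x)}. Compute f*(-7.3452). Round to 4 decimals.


f*(y) = sup_x {y*x - a*x^2 - b*x} = sup_x {(y-b)*x - a*x^2}
FOC: (y - b) - 2a*x = 0 => x* = (y - b)/(2a)
x* = (-7.3452 - 5)/(2*3) = -2.0575
f*(-7.3452) = (y-b)^2/(4a) = (-7.3452 - 5)^2/(4*3)
= 152.404/12 = 12.7003


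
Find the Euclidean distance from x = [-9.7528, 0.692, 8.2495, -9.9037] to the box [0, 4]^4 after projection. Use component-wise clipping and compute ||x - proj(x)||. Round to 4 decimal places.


Project each component onto [0, 4].
clip(-9.7528) = 0.0, clip(0.692) = 0.692, clip(8.2495) = 4.0, clip(-9.9037) = 0.0
Projection = [0.0, 0.692, 4.0, 0.0]
Squared diffs: [95.1171, 0.0, 18.0583, 98.0833]
Distance = sqrt(211.2587) = 14.5347


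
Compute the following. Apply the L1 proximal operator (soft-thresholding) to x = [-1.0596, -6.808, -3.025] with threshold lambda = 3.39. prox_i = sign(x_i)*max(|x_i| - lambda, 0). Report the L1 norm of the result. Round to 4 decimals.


Soft-thresholding with lambda = 3.39:
prox(-1.0596) = sign(-1.0596)*max(|-1.0596| - 3.39, 0) = 0.0
prox(-6.808) = sign(-6.808)*max(|-6.808| - 3.39, 0) = -3.418
prox(-3.025) = sign(-3.025)*max(|-3.025| - 3.39, 0) = 0.0
prox(x) = [0.0, -3.418, 0.0]
||prox(x)||_1 = 0.0 + 3.418 + 0.0 = 3.418


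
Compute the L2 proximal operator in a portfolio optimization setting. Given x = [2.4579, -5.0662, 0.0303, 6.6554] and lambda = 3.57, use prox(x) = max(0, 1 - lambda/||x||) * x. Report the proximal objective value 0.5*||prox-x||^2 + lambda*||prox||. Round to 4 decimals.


Step 1: Compute ||x||.
||x|| = 8.718
Step 2: Compute scaling factor.
scale = max(0, 1 - 3.57/8.718) = 0.5905
Step 3: prox(x) = [1.4514, -2.9916, 0.0179, 3.93]
||prox(x)|| = 5.148
Step 4: Proximal objective.
0.5*||prox-x||^2 = 6.3725
lambda*||prox|| = 18.3784
Total = 24.7507


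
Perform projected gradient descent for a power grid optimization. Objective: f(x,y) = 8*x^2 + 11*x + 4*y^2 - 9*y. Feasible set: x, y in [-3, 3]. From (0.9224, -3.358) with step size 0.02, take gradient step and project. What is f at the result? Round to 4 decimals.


Step 1: Compute gradient at (0.9224, -3.358).
grad_x = 2*8*0.9224 + 11 = 25.7584
grad_y = 2*4*-3.358 - 9 = -35.864
Step 2: Gradient step.
x_raw = 0.9224 - 0.02*25.7584 = 0.4072
y_raw = -3.358 - 0.02*-35.864 = -2.6407
Step 3: Project onto [-3, 3].
x_proj = clip(0.4072) = 0.4072
y_proj = clip(-2.6407) = -2.6407
Step 4: Evaluate f.
f(0.4072, -2.6407) = 57.4663


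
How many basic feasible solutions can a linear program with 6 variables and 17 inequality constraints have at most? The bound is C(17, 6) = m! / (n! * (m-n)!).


Each vertex corresponds to some choice of n active constraints out of m, so the number of vertices is at most C(m, n) = m! / (n!(m-n)!).
m = 17, n = 6
Numerator: 17 * 16 * 15 * 14 * 13 * 12
Denominator: 6! = 720
C(17, 6) = 12376


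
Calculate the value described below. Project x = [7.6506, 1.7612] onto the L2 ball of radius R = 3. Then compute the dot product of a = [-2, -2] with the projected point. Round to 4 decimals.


Step 1: Compute ||x|| (intermediates to 6 decimals).
||x|| = sqrt(7.6506^2 + 1.7612^2) = 7.850701
Step 2: Project.
Since ||x|| > R, scale = R/||x|| = 3/7.850701 = 0.382131, proj(x) = scale * x
proj(x) = [2.923531, 0.673009]
Step 3: Dot product.
a^T * proj(x) = -2*2.923531 - 2*0.673009 = -7.1931


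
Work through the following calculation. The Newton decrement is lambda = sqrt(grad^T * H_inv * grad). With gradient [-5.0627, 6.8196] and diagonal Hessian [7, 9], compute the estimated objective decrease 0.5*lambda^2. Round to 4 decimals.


Step 1: H is diagonal, so H^(-1) * g = [-0.7232, 0.7577].
Step 2: g^T H^(-1) g = sum_i g_i^2 / H_ii
  = (-5.0627)^2/7 + (6.8196)^2/9
  = 3.6616 + 5.1674 = 8.829
Step 3: Objective decrease = 0.5 * g^T H^(-1) g = 4.4145


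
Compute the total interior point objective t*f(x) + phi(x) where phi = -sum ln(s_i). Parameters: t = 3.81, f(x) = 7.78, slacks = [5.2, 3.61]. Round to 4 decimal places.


Step 1: Compute log-barrier.
ln values: [1.6487, 1.2837]
phi = -(1.6487 + 1.2837) = -2.9324
Step 2: Compute augmented objective.
t*f(x) = 3.81*7.78 = 29.6418
Total = 29.6418 - 2.9324 = 26.7094


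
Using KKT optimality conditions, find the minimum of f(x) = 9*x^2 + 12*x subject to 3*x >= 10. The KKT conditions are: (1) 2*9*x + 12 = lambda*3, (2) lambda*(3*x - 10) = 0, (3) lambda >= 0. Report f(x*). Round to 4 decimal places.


Step 1: Try lambda = 0 (constraint inactive).
x_unc = -12/(2*9) = -0.6667
Check: 3*-0.6667 = -2.0001 < 10 -- violated!
Step 2: Constraint must be active: 3*x = 10
x* = 10/3 = 3.3333 (rounded; the exact value 10/3 is used below)
lambda = (2*9*(10/3) + 12)/3 = 24.0
Step 3: Compute optimal value.
f(x*) = 9*(10/3)^2 + 12*(10/3) = 140.0


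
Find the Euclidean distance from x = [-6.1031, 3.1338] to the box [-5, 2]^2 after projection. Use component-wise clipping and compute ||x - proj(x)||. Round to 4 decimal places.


Project each component onto [-5, 2].
clip(-6.1031) = -5.0, clip(3.1338) = 2.0
Projection = [-5.0, 2.0]
Squared diffs: [1.2168, 1.2855]
Distance = sqrt(2.5023) = 1.5819


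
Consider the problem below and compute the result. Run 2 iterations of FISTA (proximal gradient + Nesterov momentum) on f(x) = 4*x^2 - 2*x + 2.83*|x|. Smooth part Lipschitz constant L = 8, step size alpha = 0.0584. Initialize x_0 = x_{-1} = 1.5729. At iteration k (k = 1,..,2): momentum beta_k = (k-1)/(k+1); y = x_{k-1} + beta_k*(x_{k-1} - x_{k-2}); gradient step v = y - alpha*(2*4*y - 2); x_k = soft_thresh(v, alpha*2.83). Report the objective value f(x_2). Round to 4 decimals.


FISTA on f(x) = 4*x^2 - 2*x + 2.83*|x|
L = 8, alpha = 0.0584
Iteration 1: beta = 0.0, y = 1.5729 + 0.0*(1.5729 - 1.5729) = 1.5729
  grad(y) = 10.5832, v = y - alpha*grad = 0.9548
  prox(v) = soft_thresh(0.9548, 0.1653) = 0.7896
Iteration 2: beta = 0.3333, y = 0.7896 + 0.3333*(0.7896 - 1.5729) = 0.5285
  grad(y) = 2.2277, v = y - alpha*grad = 0.3984
  prox(v) = soft_thresh(0.3984, 0.1653) = 0.2331
f(x_2) = 4*0.2331^2 - 2*0.2331 + 2.83*|0.2331| = 0.4108


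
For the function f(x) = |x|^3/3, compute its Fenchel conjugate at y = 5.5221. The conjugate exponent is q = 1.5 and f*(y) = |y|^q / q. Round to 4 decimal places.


The conjugate exponent q satisfies 1/p + 1/q = 1.
p = 3, so q = 3/(3 - 1) = 1.5
|y|^q = 5.5221^1.5 = 12.9765
f*(5.5221) = 12.9765 / 1.5 = 8.651


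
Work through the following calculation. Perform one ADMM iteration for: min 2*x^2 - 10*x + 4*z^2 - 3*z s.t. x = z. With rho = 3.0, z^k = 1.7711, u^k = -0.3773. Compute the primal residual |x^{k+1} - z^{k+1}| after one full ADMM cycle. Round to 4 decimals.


ADMM iteration with rho = 3.0, z^k = 1.7711, u^k = -0.3773
Step 1: x-update.
Minimize 2*x^2 - 10*x + (3.0/2)*(x - 1.7711 - 0.3773)^2
FOC: (2*2 + 3.0)*x = 10 + 3.0*(1.7711 + 0.3773)
x^{k+1} = 2.3493
Step 2: z-update.
Minimize 4*z^2 - 3*z + (3.0/2)*(2.3493 - z - 0.3773)^2
FOC: (2*4 + 3.0)*z = 3 + 3.0*(2.3493 - 0.3773)
z^{k+1} = 0.8105
Step 3: u-update.
u^{k+1} = -0.3773 + 2.3493 - 0.8105 = 1.1615
Step 4: Primal residual = |2.3493 - 0.8105| = 1.5388


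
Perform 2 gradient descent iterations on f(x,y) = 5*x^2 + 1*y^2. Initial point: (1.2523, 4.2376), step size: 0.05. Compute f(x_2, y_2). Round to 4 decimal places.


Gradient descent on f(x,y) = 5*x^2 + 1*y^2.
Starting point: (1.2523, 4.2376), alpha = 0.05
Step 1: grad_x = 2*5*1.2523 = 12.523, grad_y = 2*1*4.2376 = 8.4752
  x_1 = 1.2523 - 0.05*12.523 = 0.6262
  y_1 = 4.2376 - 0.05*8.4752 = 3.8138
Step 2: grad_x = 2*5*0.6262 = 6.2615, grad_y = 2*1*3.8138 = 7.6277
  x_2 = 0.6262 - 0.05*6.2615 = 0.3131
  y_2 = 3.8138 - 0.05*7.6277 = 3.4325
f(0.3131, 3.4325) = 5*0.3131^2 + 1*3.4325^2 = 12.2718


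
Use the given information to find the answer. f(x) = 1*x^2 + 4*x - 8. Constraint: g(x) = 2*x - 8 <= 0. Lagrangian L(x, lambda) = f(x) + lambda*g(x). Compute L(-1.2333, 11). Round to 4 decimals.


Step 1: Evaluate f(x).
f(-1.2333) = 1*(-1.2333)^2 + 4*(-1.2333) - 8 = -11.4122
Step 2: Evaluate g(x).
g(-1.2333) = 2*-1.2333 - 8 = -10.4666
Step 3: Compute Lagrangian.
L = -11.4122 + 11*-10.4666 = -126.5448


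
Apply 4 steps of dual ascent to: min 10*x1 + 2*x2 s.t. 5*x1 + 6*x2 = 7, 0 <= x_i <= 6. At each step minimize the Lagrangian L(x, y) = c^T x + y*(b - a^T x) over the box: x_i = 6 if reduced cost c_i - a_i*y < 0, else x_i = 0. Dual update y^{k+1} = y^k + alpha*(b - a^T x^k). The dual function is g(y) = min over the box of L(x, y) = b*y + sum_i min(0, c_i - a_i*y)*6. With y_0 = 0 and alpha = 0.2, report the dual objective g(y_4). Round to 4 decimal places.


Dual ascent for LP: min 10*x1 + 2*x2, 5*x1 + 6*x2 = 7, 0 <= x_i <= 6
Step 1: y^k = 0.0, reduced costs: (10.0, 2.0)
  x^k = (0.0, 0.0), subgradient = b - a^T x = 7.0
  y^{k+1} = 0.0 + 0.2*7.0 = 1.4
Step 2: y^k = 1.4, reduced costs: (3.0, -6.4)
  x^k = (0.0, 6.0), subgradient = b - a^T x = -29.0
  y^{k+1} = 1.4 + 0.2*-29.0 = -4.4
Step 3: y^k = -4.4, reduced costs: (32.0, 28.4)
  x^k = (0.0, 0.0), subgradient = b - a^T x = 7.0
  y^{k+1} = -4.4 + 0.2*7.0 = -3.0
Step 4: y^k = -3.0, reduced costs: (25.0, 20.0)
  x^k = (0.0, 0.0), subgradient = b - a^T x = 7.0
  y^{k+1} = -3.0 + 0.2*7.0 = -1.6
Dual objective at y_4 = -1.6: reduced costs (18.0, 11.6), box minimizer x = (0.0, 0.0)
g(y_4) = b*y + (c1 - a1*y)*x1 + (c2 - a2*y)*x2 = 7*(-1.6) + 18.0*0.0 + 11.6*0.0 = -11.2 + 0.0 + 0.0 = -11.2


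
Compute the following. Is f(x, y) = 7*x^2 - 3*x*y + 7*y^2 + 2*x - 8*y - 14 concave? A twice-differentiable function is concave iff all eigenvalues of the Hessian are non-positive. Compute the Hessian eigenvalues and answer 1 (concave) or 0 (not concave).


The Hessian of f(x,y) = 7*x^2 - 3*x*y + 7*y^2 + 2*x - 8*y - 14 is:
H = [[14, -3], [-3, 14]]
Trace = 14 + 14 = 28
Determinant = 14*14 - (-3)^2 = 187
Discriminant = (28)^2 - 4*187 = 36.0
Eigenvalues: lambda_1 = 11.0, lambda_2 = 17.0
The function is not concave.

0


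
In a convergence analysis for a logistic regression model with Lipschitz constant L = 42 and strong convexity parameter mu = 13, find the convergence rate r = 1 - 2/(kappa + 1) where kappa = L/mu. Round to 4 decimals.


Step 1: Compute the condition number.
kappa = L/mu = 42/13 = 3.2308
Step 2: Compute the convergence rate.
r = 1 - 2/(kappa + 1) = 1 - 2*mu/(L + mu) = (L - mu)/(L + mu) = 29/55 = 0.5273


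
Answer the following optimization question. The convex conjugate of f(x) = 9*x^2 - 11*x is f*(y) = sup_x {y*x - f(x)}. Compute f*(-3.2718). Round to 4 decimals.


f*(y) = sup_x {y*x - a*x^2 - b*x} = sup_x {(y-b)*x - a*x^2}
FOC: (y - b) - 2a*x = 0 => x* = (y - b)/(2a)
x* = (-3.2718 + 11)/(2*9) = 0.4293
f*(-3.2718) = (y-b)^2/(4a) = (-3.2718 + 11)^2/(4*9)
= 59.7251/36 = 1.659


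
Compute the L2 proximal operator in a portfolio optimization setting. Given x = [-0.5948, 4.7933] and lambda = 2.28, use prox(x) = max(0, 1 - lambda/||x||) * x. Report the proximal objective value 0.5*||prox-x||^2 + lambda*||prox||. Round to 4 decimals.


Step 1: Compute ||x||.
||x|| = 4.8301
Step 2: Compute scaling factor.
scale = max(0, 1 - 2.28/4.8301) = 0.528
Step 3: prox(x) = [-0.314, 2.5307]
||prox(x)|| = 2.5501
Step 4: Proximal objective.
0.5*||prox-x||^2 = 2.5992
lambda*||prox|| = 5.8142
Total = 8.4133


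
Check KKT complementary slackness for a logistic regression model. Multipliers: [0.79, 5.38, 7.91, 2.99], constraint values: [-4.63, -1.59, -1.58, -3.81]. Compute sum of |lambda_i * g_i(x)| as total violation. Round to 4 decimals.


KKT complementary slackness check:
lambda_1 * g_1 = 0.79 * -4.63 = -3.6577
lambda_2 * g_2 = 5.38 * -1.59 = -8.5542
lambda_3 * g_3 = 7.91 * -1.58 = -12.4978
lambda_4 * g_4 = 2.99 * -3.81 = -11.3919
Total violation = 3.6577 + 8.5542 + 12.4978 + 11.3919 = 36.1016


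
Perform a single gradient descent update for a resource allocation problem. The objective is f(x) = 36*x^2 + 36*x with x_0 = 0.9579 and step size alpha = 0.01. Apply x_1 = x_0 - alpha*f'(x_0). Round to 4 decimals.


We compute the gradient at x_0 and apply the update.
f'(x) = 72*x + 36
f'(0.9579) = 72*0.9579 + 36 = 104.9688
x_1 = 0.9579 - 0.01*104.9688 = -0.0918


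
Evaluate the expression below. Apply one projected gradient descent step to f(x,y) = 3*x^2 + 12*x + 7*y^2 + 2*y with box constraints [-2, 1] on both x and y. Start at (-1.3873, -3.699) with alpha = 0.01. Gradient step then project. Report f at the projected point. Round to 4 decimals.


Step 1: Compute gradient at (-1.3873, -3.699).
grad_x = 2*3*-1.3873 + 12 = 3.6762
grad_y = 2*7*-3.699 + 2 = -49.786
Step 2: Gradient step.
x_raw = -1.3873 - 0.01*3.6762 = -1.4241
y_raw = -3.699 - 0.01*-49.786 = -3.2011
Step 3: Project onto [-2, 1].
x_proj = clip(-1.4241) = -1.4241
y_proj = clip(-3.2011) = -2.0
Step 4: Evaluate f.
f(-1.4241, -2.0) = 12.9951


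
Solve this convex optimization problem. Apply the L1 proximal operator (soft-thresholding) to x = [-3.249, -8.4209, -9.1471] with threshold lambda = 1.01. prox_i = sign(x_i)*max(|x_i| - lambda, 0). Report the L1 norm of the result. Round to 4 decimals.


Soft-thresholding with lambda = 1.01:
prox(-3.249) = sign(-3.249)*max(|-3.249| - 1.01, 0) = -2.239
prox(-8.4209) = sign(-8.4209)*max(|-8.4209| - 1.01, 0) = -7.4109
prox(-9.1471) = sign(-9.1471)*max(|-9.1471| - 1.01, 0) = -8.1371
prox(x) = [-2.239, -7.4109, -8.1371]
||prox(x)||_1 = 2.239 + 7.4109 + 8.1371 = 17.787


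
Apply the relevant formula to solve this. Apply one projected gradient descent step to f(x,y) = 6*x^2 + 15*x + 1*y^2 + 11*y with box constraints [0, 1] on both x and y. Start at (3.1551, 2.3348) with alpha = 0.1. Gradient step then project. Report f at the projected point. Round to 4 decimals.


Step 1: Compute gradient at (3.1551, 2.3348).
grad_x = 2*6*3.1551 + 15 = 52.8612
grad_y = 2*1*2.3348 + 11 = 15.6696
Step 2: Gradient step.
x_raw = 3.1551 - 0.1*52.8612 = -2.131
y_raw = 2.3348 - 0.1*15.6696 = 0.7678
Step 3: Project onto [0, 1].
x_proj = clip(-2.131) = 0.0
y_proj = clip(0.7678) = 0.7678
Step 4: Evaluate f.
f(0.0, 0.7678) = 9.0358


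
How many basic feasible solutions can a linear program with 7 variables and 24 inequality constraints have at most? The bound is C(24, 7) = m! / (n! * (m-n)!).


Each vertex corresponds to some choice of n active constraints out of m, so the number of vertices is at most C(m, n) = m! / (n!(m-n)!).
m = 24, n = 7
Numerator: 24 * 23 * 22 * 21 * 20 * 19 * 18
Denominator: 7! = 5040
C(24, 7) = 346104


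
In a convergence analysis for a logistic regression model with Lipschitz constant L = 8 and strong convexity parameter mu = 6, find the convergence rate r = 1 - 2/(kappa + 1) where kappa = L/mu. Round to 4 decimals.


Step 1: Compute the condition number.
kappa = L/mu = 8/6 = 1.3333
Step 2: Compute the convergence rate.
r = 1 - 2/(kappa + 1) = 1 - 2*mu/(L + mu) = (L - mu)/(L + mu) = 2/14 = 0.1429


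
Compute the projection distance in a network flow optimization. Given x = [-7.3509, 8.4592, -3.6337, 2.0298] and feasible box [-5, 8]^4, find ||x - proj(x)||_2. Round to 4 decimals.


Project each component onto [-5, 8].
clip(-7.3509) = -5.0, clip(8.4592) = 8.0, clip(-3.6337) = -3.6337, clip(2.0298) = 2.0298
Projection = [-5.0, 8.0, -3.6337, 2.0298]
Squared diffs: [5.5267, 0.2109, 0.0, 0.0]
Distance = sqrt(5.7376) = 2.3953


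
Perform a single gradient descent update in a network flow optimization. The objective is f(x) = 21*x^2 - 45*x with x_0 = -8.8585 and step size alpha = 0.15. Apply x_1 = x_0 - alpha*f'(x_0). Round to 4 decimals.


We compute the gradient at x_0 and apply the update.
f'(x) = 42*x - 45
f'(-8.8585) = 42*-8.8585 - 45 = -417.057
x_1 = -8.8585 - 0.15*-417.057 = 53.7001


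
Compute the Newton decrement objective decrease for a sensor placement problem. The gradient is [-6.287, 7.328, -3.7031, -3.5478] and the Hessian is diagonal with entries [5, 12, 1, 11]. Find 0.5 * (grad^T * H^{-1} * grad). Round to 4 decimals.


Step 1: H is diagonal, so H^(-1) * g = [-1.2574, 0.6107, -3.7031, -0.3225].
Step 2: g^T H^(-1) g = sum_i g_i^2 / H_ii
  = (-6.287)^2/5 + (7.328)^2/12 + (-3.7031)^2/1 + (-3.5478)^2/11
  = 7.9053 + 4.475 + 13.7129 + 1.1443 = 27.2375
Step 3: Objective decrease = 0.5 * g^T H^(-1) g = 13.6187


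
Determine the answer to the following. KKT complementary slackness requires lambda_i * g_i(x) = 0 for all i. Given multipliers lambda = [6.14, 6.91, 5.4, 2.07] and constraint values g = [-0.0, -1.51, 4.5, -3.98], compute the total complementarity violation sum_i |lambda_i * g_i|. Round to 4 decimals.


KKT complementary slackness check:
lambda_1 * g_1 = 6.14 * -0.0 = -0.0
lambda_2 * g_2 = 6.91 * -1.51 = -10.4341
lambda_3 * g_3 = 5.4 * 4.5 = 24.3
lambda_4 * g_4 = 2.07 * -3.98 = -8.2386
Total violation = 0.0 + 10.4341 + 24.3 + 8.2386 = 42.9727


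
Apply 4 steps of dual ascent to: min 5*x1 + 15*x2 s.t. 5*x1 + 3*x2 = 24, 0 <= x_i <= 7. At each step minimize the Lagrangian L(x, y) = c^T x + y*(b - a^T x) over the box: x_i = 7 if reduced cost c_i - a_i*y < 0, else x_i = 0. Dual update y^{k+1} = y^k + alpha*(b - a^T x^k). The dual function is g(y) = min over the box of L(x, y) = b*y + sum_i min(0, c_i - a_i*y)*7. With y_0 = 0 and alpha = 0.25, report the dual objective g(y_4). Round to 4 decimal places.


Dual ascent for LP: min 5*x1 + 15*x2, 5*x1 + 3*x2 = 24, 0 <= x_i <= 7
Step 1: y^k = 0.0, reduced costs: (5.0, 15.0)
  x^k = (0.0, 0.0), subgradient = b - a^T x = 24.0
  y^{k+1} = 0.0 + 0.25*24.0 = 6.0
Step 2: y^k = 6.0, reduced costs: (-25.0, -3.0)
  x^k = (7.0, 7.0), subgradient = b - a^T x = -32.0
  y^{k+1} = 6.0 + 0.25*-32.0 = -2.0
Step 3: y^k = -2.0, reduced costs: (15.0, 21.0)
  x^k = (0.0, 0.0), subgradient = b - a^T x = 24.0
  y^{k+1} = -2.0 + 0.25*24.0 = 4.0
Step 4: y^k = 4.0, reduced costs: (-15.0, 3.0)
  x^k = (7.0, 0.0), subgradient = b - a^T x = -11.0
  y^{k+1} = 4.0 + 0.25*-11.0 = 1.25
Dual objective at y_4 = 1.25: reduced costs (-1.25, 11.25), box minimizer x = (7.0, 0.0)
g(y_4) = b*y + (c1 - a1*y)*x1 + (c2 - a2*y)*x2 = 24*1.25 + (-1.25)*7.0 + 11.25*0.0 = 30.0 - 8.75 + 0.0 = 21.25


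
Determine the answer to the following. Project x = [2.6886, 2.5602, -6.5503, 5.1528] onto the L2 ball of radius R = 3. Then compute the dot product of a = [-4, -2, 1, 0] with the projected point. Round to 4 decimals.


Step 1: Compute ||x|| (intermediates to 6 decimals).
||x|| = sqrt(2.6886^2 + 2.5602^2 + (-6.5503)^2 + 5.1528^2) = 9.123649
Step 2: Project.
Since ||x|| > R, scale = R/||x|| = 3/9.123649 = 0.328816, proj(x) = scale * x
proj(x) = [0.884055, 0.841835, -2.153843, 1.694323]
Step 3: Dot product.
a^T * proj(x) = -4*0.884055 - 2*0.841835 + 1*(-2.153843) + 0*1.694323 = -7.3737


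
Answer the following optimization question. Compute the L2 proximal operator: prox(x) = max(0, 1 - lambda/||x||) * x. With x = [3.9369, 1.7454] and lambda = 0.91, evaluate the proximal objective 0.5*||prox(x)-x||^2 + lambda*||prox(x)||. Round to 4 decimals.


Step 1: Compute ||x||.
||x|| = 4.3065
Step 2: Compute scaling factor.
scale = max(0, 1 - 0.91/4.3065) = 0.7887
Step 3: prox(x) = [3.105, 1.3766]
||prox(x)|| = 3.3965
Step 4: Proximal objective.
0.5*||prox-x||^2 = 0.4141
lambda*||prox|| = 3.0908
Total = 3.5048


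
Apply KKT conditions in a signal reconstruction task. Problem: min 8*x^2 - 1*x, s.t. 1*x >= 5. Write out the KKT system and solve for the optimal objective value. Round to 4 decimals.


Step 1: Try lambda = 0 (constraint inactive).
x_unc = 1/(2*8) = 0.0625
Check: 1*0.0625 = 0.0625 < 5 -- violated!
Step 2: Constraint must be active: 1*x = 5
x* = 5/1 = 5.0
lambda = (2*8*5.0 - 1)/1 = 79.0
Step 3: Compute optimal value.
f(x*) = 8*5.0^2 - 1*5.0 = 195.0


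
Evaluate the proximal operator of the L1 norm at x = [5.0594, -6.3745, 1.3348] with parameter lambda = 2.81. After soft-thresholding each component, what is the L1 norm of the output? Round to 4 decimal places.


Soft-thresholding with lambda = 2.81:
prox(5.0594) = sign(5.0594)*max(|5.0594| - 2.81, 0) = 2.2494
prox(-6.3745) = sign(-6.3745)*max(|-6.3745| - 2.81, 0) = -3.5645
prox(1.3348) = sign(1.3348)*max(|1.3348| - 2.81, 0) = 0.0
prox(x) = [2.2494, -3.5645, 0.0]
||prox(x)||_1 = 2.2494 + 3.5645 + 0.0 = 5.8139


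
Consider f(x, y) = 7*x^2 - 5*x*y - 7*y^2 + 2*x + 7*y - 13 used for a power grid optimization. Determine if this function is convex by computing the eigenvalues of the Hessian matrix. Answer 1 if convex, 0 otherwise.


The Hessian of f(x,y) = 7*x^2 - 5*x*y - 7*y^2 + 2*x + 7*y - 13 is:
H = [[14, -5], [-5, -14]]
Trace = 14 - 14 = 0
Determinant = 14*-14 - (-5)^2 = -221
Discriminant = (0)^2 - 4*-221 = 884.0
Eigenvalues: lambda_1 = -14.8661, lambda_2 = 14.8661
The function is not convex.

0


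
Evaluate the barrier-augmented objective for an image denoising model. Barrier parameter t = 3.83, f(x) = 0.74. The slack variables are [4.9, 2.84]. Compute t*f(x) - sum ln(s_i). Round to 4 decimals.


Step 1: Compute log-barrier.
ln values: [1.5892, 1.0438]
phi = -(1.5892 + 1.0438) = -2.633
Step 2: Compute augmented objective.
t*f(x) = 3.83*0.74 = 2.8342
Total = 2.8342 - 2.633 = 0.2012


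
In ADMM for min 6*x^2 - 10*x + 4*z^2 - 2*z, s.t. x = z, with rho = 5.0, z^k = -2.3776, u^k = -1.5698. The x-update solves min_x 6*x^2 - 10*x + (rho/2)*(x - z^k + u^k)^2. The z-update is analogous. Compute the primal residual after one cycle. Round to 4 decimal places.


ADMM iteration with rho = 5.0, z^k = -2.3776, u^k = -1.5698
Step 1: x-update.
Minimize 6*x^2 - 10*x + (5.0/2)*(x + 2.3776 - 1.5698)^2
FOC: (2*6 + 5.0)*x = 10 + 5.0*(-2.3776 + 1.5698)
x^{k+1} = 0.3506
Step 2: z-update.
Minimize 4*z^2 - 2*z + (5.0/2)*(0.3506 - z - 1.5698)^2
FOC: (2*4 + 5.0)*z = 2 + 5.0*(0.3506 - 1.5698)
z^{k+1} = -0.3151
Step 3: u-update.
u^{k+1} = -1.5698 + 0.3506 + 0.3151 = -0.9041
Step 4: Primal residual = |0.3506 + 0.3151| = 0.6657
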